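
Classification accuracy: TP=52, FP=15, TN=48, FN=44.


Accuracy = (TP+TN)/(TP+TN+FP+FN)
= (52+48)/(159)
= 100/159 = 62.89%

62.89%


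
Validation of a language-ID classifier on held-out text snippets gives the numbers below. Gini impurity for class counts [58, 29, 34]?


Probabilities: [58/121, 29/121, 34/121] ≈ [0.4793, 0.2397, 0.281]
Σpᵢ² = (3364 + 841 + 1156)/121² = 5361/14641
Gini = 1 - Σpᵢ² = 1 - 5361/14641 = 0.6338

0.6338


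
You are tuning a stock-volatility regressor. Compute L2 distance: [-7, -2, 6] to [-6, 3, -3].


d = √((-7+ 6)² + (-2-3)² + (6+ 3)²)
  = √(1 + 25 + 81)
  = √107 = 10.3441

10.3441


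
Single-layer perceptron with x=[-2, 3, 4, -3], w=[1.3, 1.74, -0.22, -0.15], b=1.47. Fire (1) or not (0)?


z = (-2)·(1.3) + (3)·(1.74) + (4)·(-0.22) + (-3)·(-0.15) + 1.47
  = 3.66
step(z) = 1 (z≥0)

1


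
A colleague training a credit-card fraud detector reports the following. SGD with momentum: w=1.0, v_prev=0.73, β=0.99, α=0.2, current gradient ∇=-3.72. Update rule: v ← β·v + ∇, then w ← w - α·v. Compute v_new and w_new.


v_new = 0.99·0.73 - 3.72 = 0.7227 - 3.72 = -2.9973
w_new = 1.0 - 0.2·-2.9973 = 1.0 + 0.59946 = 1.59946

v_new=-2.9973, w_new=1.59946


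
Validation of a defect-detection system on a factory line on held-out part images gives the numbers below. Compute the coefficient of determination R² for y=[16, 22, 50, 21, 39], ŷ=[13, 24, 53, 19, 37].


ȳ = 29.6
SS_res = Σ(y-ŷ)² = 30
SS_tot = Σ(y-ȳ)² = 821.2
R² = 1 - SS_res/SS_tot = 1 - 0.0365 = 0.9635

0.9635


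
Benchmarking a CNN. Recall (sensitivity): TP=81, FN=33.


Recall = TP/(TP+FN)
= 81/(81+33)
= 81/114 = 71.05%

71.05%


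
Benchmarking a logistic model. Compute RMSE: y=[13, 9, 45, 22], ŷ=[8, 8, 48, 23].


MSE = 36/4 = 9
RMSE = √(36/4) = 3.0

3.0


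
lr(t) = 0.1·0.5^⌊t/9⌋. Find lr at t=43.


n_drops = ⌊43/9⌋ = 4
lr = 0.1·0.5^4 = 0.1·0.0625 = 0.00625

0.00625


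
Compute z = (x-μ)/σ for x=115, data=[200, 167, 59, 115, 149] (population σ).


μ = 138, σ = 48.1165
z = (115 - 138)/48.1165 = -0.478

-0.478


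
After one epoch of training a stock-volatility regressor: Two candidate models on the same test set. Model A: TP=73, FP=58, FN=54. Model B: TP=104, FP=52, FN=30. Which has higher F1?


Model A: P=73/131=0.5573, R=73/127=0.5748, F1=2PR/(P+R)=2TP/(2TP+FP+FN)=146/258=0.5659
Model B: P=104/156=0.6667, R=104/134=0.7761, F1=2PR/(P+R)=2TP/(2TP+FP+FN)=208/290=0.7172
0.5659 < 0.7172 → Model B

Model B


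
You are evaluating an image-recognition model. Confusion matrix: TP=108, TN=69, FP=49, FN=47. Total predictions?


Total = TP + TN + FP + FN
= 108 + 69 + 49 + 47
= 273
(Predicted positive: 157, predicted negative: 116)

273


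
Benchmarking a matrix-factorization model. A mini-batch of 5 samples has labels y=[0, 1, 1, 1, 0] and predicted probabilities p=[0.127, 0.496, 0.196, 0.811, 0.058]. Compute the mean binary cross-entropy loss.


L[0] = -ln(1-0.127) = -ln(0.873) = 0.1358
L[1] = -ln(0.496) = 0.7012
L[2] = -ln(0.196) = 1.6296
L[3] = -ln(0.811) = 0.2095
L[4] = -ln(1-0.058) = -ln(0.942) = 0.0598
mean = (0.1358 + 0.7012 + 1.6296 + 0.2095 + 0.0598)/5 = 0.5472

0.5472


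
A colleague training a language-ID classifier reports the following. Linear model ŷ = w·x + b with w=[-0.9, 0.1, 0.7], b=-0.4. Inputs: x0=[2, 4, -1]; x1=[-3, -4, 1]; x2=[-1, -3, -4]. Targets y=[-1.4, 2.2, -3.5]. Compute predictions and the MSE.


ŷ0 = (-0.9)·(2) + (0.1)·(4) + (0.7)·(-1) - 0.4 = -2.5
ŷ1 = (-0.9)·(-3) + (0.1)·(-4) + (0.7)·(1) - 0.4 = 2.6
ŷ2 = (-0.9)·(-1) + (0.1)·(-3) + (0.7)·(-4) - 0.4 = -2.6
errors² = [1.21, 0.16, 0.81]
MSE = 2.1800/3 = 0.7267

0.7267


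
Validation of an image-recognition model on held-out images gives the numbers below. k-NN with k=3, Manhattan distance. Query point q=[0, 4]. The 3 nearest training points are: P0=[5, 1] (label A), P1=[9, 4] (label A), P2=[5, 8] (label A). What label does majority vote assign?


d(q,P0) = 8  (label A)
d(q,P1) = 9  (label A)
d(q,P2) = 9  (label A)
Votes: A=3, B=0
Majority → A

A


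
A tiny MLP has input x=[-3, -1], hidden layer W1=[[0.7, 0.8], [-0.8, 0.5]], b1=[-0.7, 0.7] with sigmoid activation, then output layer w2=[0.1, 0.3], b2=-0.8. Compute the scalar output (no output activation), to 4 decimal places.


z1[0] = (0.7)·(-3) + (0.8)·(-1) - 0.7 = -3.6
z1[1] = (-0.8)·(-3) + (0.5)·(-1) + 0.7 = 2.6
h = sigmoid(z1) = [0.0266, 0.9309]
output = (0.1)·(0.0266) + (0.3)·(0.9309) - 0.8 = -0.5181

-0.5181


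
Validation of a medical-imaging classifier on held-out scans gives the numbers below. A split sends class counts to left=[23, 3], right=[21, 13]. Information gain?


Parent = [44, 16], H_parent = 0.8366
H_left = 0.5159 (n=26), H_right = 0.9597 (n=34)
H_children = (26/60)·0.5159 + (34/60)·0.9597 = 0.7674
IG = 0.8366 - 0.7674 = 0.0692

0.0692


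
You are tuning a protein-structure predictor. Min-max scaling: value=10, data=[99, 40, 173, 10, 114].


min=10, max=173
(10-10)/(173-10) = 0/163 = 0.0

0.0


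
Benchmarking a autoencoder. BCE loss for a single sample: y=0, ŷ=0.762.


BCE = -[y·ln(p) + (1-y)·ln(1-p)]
= -0 - 1·ln(1-0.762)
= -ln(0.238) = 1.4355

1.4355


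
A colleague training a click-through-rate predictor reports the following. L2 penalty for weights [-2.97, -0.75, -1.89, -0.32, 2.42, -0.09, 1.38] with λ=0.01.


‖w‖₂² = (-2.97)² + (-0.75)² + (-1.89)² + (-0.32)² + (2.42)² + (-0.09)² + (1.38)²
     = 8.8209 + 0.5625 + 3.5721 + 0.1024 + 5.8564 + 0.0081 + 1.9044
     = 20.8268
λ·‖w‖₂² = 0.01·20.8268 = 0.208268

0.208268


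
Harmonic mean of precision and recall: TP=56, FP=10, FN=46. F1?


Precision = 56/66 = 0.8485
Recall = 56/102 = 0.549
F1 = 2·P·R/(P+R) = 2·TP/(2·TP+FP+FN) = 112/(112+10+46) = 112/168 = 0.6667

0.6667


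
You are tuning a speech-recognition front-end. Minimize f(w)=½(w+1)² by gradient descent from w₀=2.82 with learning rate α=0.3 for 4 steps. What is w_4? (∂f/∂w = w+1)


step 1: grad = 2.82+1 = 3.82; w = 2.82 - 0.3·(3.82) = 1.674
step 2: grad = 1.674+1 = 2.674; w = 1.674 - 0.3·(2.674) = 0.8718
step 3: grad = 0.8718+1 = 1.8718; w = 0.8718 - 0.3·(1.8718) = 0.31026
step 4: grad = 0.31026+1 = 1.31026; w = 0.31026 - 0.3·(1.31026) = -0.082818

-0.082818


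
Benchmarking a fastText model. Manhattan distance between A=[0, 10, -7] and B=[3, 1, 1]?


d = |0-3| + |10-1| + |-7-1|
  = 3 + 9 + 8
  = 20

20


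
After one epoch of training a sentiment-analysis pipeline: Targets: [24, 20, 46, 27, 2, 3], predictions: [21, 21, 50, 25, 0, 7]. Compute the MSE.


Squared errors: (24-21)²=9, (20-21)²=1, (46-50)²=16, (27-25)²=4, (2-0)²=4, (3-7)²=16
Sum = 50
MSE = 50/6 = 25/3

25/3


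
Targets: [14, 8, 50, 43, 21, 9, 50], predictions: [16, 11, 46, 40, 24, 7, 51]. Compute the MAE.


Absolute errors: |14-16|=2, |8-11|=3, |50-46|=4, |43-40|=3, |21-24|=3, |9-7|=2, |50-51|=1
Sum = 18
MAE = 18/7 = 18/7

18/7


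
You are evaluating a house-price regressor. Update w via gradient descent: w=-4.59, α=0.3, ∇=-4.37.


w_new = w - α·∇
= -4.59 - 0.3·-4.37
= -4.59 + 1.311
= -3.279

-3.279


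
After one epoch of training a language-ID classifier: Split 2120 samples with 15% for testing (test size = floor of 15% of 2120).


Test = ⌊2120·15/100⌋ = 318
Train = 2120 - 318 = 1802

Train: 1802, Test: 318


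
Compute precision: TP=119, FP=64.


Precision = TP/(TP+FP)
= 119/(119+64)
= 119/183 = 65.03%

65.03%


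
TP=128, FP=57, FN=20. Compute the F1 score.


Precision = 128/185 = 0.6919
Recall = 128/148 = 0.8649
F1 = 2·P·R/(P+R) = 2·TP/(2·TP+FP+FN) = 256/(256+57+20) = 256/333 = 0.7688

0.7688


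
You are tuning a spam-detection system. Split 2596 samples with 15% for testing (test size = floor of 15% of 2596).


Test = ⌊2596·15/100⌋ = 389
Train = 2596 - 389 = 2207

Train: 2207, Test: 389


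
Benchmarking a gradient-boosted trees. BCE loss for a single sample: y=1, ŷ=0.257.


BCE = -[y·ln(p) + (1-y)·ln(1-p)]
= -1·ln(0.257) - 0
= -ln(0.257) = 1.3587

1.3587


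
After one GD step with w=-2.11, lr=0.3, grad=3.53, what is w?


w_new = w - α·∇
= -2.11 - 0.3·3.53
= -2.11 - 1.059
= -3.169

-3.169


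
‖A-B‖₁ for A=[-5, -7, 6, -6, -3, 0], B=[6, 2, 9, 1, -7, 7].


d = |-5-6| + |-7-2| + |6-9| + |-6-1| + |-3+ 7| + |0-7|
  = 11 + 9 + 3 + 7 + 4 + 7
  = 41

41


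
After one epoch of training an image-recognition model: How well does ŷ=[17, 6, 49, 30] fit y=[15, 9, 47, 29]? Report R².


ȳ = 25
SS_res = Σ(y-ŷ)² = 18
SS_tot = Σ(y-ȳ)² = 856
R² = 1 - SS_res/SS_tot = 1 - 0.021 = 0.979

0.979


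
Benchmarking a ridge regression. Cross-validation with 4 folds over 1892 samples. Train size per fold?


Fold size = 1892/4 = 473
Training per fold = 1892 - 473 = 1419

1419


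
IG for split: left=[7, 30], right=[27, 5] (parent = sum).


Parent = [34, 35], H_parent = 0.9998
H_left = 0.6998 (n=37), H_right = 0.6253 (n=32)
H_children = (37/69)·0.6998 + (32/69)·0.6253 = 0.6652
IG = 0.9998 - 0.6652 = 0.3346

0.3346


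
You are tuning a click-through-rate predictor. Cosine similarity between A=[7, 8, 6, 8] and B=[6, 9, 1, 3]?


A·B = 7·6 + 8·9 + 6·1 + 8·3 = 144
‖A‖ = √213 = 14.5945, ‖B‖ = √127 = 11.2694
cos = 144/(√213·√127) = 144/√27051 = 0.8755

0.8755


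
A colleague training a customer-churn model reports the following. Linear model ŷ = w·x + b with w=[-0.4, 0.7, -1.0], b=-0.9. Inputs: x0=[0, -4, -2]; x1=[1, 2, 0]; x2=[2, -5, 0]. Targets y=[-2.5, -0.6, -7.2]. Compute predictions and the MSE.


ŷ0 = (-0.4)·(0) + (0.7)·(-4) + (-1.0)·(-2) - 0.9 = -1.7
ŷ1 = (-0.4)·(1) + (0.7)·(2) + (-1.0)·(0) - 0.9 = 0.1
ŷ2 = (-0.4)·(2) + (0.7)·(-5) + (-1.0)·(0) - 0.9 = -5.2
errors² = [0.64, 0.49, 4.0]
MSE = 5.1300/3 = 1.71

1.71


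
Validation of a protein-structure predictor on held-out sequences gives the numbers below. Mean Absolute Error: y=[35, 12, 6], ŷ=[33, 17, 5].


Absolute errors: |35-33|=2, |12-17|=5, |6-5|=1
Sum = 8
MAE = 8/3 = 8/3

8/3


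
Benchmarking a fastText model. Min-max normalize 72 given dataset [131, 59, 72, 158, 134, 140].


min=59, max=158
(72-59)/(158-59) = 13/99 = 0.1313

0.1313


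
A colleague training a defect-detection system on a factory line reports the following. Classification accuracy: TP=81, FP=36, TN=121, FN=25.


Accuracy = (TP+TN)/(TP+TN+FP+FN)
= (81+121)/(263)
= 202/263 = 76.81%

76.81%


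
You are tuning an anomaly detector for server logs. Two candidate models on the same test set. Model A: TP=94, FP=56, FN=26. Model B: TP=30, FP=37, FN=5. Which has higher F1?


Model A: P=94/150=0.6267, R=94/120=0.7833, F1=2PR/(P+R)=2TP/(2TP+FP+FN)=188/270=0.6963
Model B: P=30/67=0.4478, R=30/35=0.8571, F1=2PR/(P+R)=2TP/(2TP+FP+FN)=60/102=0.5882
0.6963 > 0.5882 → Model A

Model A


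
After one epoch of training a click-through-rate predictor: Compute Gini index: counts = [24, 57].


Probabilities: [24/81, 57/81] ≈ [0.2963, 0.7037]
Σpᵢ² = (576 + 3249)/81² = 3825/6561
Gini = 1 - Σpᵢ² = 1 - 3825/6561 = 0.417

0.417


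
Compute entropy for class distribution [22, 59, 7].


Probabilities: [22/88, 59/88, 7/88] ≈ [0.25, 0.6705, 0.0795]
H = -((22/88)·log₂(22/88) + (59/88)·log₂(59/88) + (7/88)·log₂(7/88))
  = 1.1772 bits

1.1772 bits


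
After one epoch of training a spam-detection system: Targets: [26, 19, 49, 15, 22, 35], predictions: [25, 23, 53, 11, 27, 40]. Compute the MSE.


Squared errors: (26-25)²=1, (19-23)²=16, (49-53)²=16, (15-11)²=16, (22-27)²=25, (35-40)²=25
Sum = 99
MSE = 99/6 = 33/2

33/2


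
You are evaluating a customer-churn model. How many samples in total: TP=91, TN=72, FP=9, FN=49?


Total = TP + TN + FP + FN
= 91 + 72 + 9 + 49
= 221
(Predicted positive: 100, predicted negative: 121)

221


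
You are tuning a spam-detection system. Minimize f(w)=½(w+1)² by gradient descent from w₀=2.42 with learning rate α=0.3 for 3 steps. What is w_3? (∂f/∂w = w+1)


step 1: grad = 2.42+1 = 3.42; w = 2.42 - 0.3·(3.42) = 1.394
step 2: grad = 1.394+1 = 2.394; w = 1.394 - 0.3·(2.394) = 0.6758
step 3: grad = 0.6758+1 = 1.6758; w = 0.6758 - 0.3·(1.6758) = 0.17306

0.17306


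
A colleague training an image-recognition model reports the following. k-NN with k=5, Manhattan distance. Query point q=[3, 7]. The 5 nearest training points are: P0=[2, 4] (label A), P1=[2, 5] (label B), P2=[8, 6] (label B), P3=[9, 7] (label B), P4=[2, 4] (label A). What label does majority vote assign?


d(q,P0) = 4  (label A)
d(q,P1) = 3  (label B)
d(q,P2) = 6  (label B)
d(q,P3) = 6  (label B)
d(q,P4) = 4  (label A)
Votes: A=2, B=3
Majority → B

B


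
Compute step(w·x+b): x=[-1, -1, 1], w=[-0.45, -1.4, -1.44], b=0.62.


z = (-1)·(-0.45) + (-1)·(-1.4) + (1)·(-1.44) + 0.62
  = 1.03
step(z) = 1 (z≥0)

1


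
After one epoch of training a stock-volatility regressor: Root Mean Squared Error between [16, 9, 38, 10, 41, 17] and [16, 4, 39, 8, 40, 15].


MSE = 35/6 = 5.8333
RMSE = √(35/6) = 2.4152

2.4152


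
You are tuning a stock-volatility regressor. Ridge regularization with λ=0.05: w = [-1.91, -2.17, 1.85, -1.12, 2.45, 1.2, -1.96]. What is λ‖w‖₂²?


‖w‖₂² = (-1.91)² + (-2.17)² + (1.85)² + (-1.12)² + (2.45)² + (1.2)² + (-1.96)²
     = 3.6481 + 4.7089 + 3.4225 + 1.2544 + 6.0025 + 1.44 + 3.8416
     = 24.318
λ·‖w‖₂² = 0.05·24.318 = 1.2159

1.2159


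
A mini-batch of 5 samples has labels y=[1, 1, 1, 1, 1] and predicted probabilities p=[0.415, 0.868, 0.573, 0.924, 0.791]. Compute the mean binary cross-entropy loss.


L[0] = -ln(0.415) = 0.8795
L[1] = -ln(0.868) = 0.1416
L[2] = -ln(0.573) = 0.5569
L[3] = -ln(0.924) = 0.079
L[4] = -ln(0.791) = 0.2345
mean = (0.8795 + 0.1416 + 0.5569 + 0.079 + 0.2345)/5 = 0.3783

0.3783


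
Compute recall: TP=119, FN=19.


Recall = TP/(TP+FN)
= 119/(119+19)
= 119/138 = 86.23%

86.23%


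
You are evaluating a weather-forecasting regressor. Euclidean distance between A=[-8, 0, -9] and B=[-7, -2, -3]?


d = √((-8+ 7)² + (0+ 2)² + (-9+ 3)²)
  = √(1 + 4 + 36)
  = √41 = 6.4031

6.4031


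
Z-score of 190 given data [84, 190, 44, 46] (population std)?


μ = 91, σ = 59.338
z = (190 - 91)/59.338 = 1.6684

1.6684


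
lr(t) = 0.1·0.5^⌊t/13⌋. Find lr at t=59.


n_drops = ⌊59/13⌋ = 4
lr = 0.1·0.5^4 = 0.1·0.0625 = 0.00625

0.00625


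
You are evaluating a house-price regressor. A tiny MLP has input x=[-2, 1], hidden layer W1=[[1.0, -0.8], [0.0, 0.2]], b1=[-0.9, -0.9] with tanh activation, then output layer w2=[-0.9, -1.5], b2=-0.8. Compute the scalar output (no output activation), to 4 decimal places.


z1[0] = (1.0)·(-2) + (-0.8)·(1) - 0.9 = -3.7
z1[1] = (0.0)·(-2) + (0.2)·(1) - 0.9 = -0.7
h = tanh(z1) = [-0.9988, -0.6044]
output = (-0.9)·(-0.9988) + (-1.5)·(-0.6044) - 0.8 = 1.0055

1.0055


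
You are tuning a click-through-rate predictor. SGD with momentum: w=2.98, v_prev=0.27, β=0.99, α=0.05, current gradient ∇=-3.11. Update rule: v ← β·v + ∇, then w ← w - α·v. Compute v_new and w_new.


v_new = 0.99·0.27 - 3.11 = 0.2673 - 3.11 = -2.8427
w_new = 2.98 - 0.05·-2.8427 = 2.98 + 0.142135 = 3.122135

v_new=-2.8427, w_new=3.122135


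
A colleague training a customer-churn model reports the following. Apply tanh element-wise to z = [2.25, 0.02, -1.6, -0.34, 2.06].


tanh(2.25) = 0.978
tanh(0.02) = 0.02
tanh(-1.6) = -0.9217
tanh(-0.34) = -0.3275
tanh(2.06) = 0.968
result = [0.978, 0.02, -0.9217, -0.3275, 0.968]

[0.978, 0.02, -0.9217, -0.3275, 0.968]


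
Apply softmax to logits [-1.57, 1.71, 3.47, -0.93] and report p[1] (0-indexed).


Exponentials: e^-1.57=0.208, e^1.71=5.529, e^3.47=32.1367, e^-0.93=0.3946
Sum = 38.2683
Softmax = [0.0054, 0.1445, 0.8398, 0.0103]
p[1] = 5.529/38.2683 = 0.1445

0.1445


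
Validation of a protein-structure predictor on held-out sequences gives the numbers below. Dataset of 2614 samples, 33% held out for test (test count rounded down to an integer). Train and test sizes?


Test = ⌊2614·33/100⌋ = 862
Train = 2614 - 862 = 1752

Train: 1752, Test: 862


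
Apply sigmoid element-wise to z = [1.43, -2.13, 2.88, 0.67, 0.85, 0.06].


σ(1.43) = 1/(1+e^-1.43) = 0.8069
σ(-2.13) = 1/(1+e^2.13) = 0.1062
σ(2.88) = 1/(1+e^-2.88) = 0.9468
σ(0.67) = 1/(1+e^-0.67) = 0.6615
σ(0.85) = 1/(1+e^-0.85) = 0.7006
σ(0.06) = 1/(1+e^-0.06) = 0.515
result = [0.8069, 0.1062, 0.9468, 0.6615, 0.7006, 0.515]

[0.8069, 0.1062, 0.9468, 0.6615, 0.7006, 0.515]


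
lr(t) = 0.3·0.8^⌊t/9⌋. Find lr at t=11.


n_drops = ⌊11/9⌋ = 1
lr = 0.3·0.8^1 = 0.3·0.8 = 0.24

0.24


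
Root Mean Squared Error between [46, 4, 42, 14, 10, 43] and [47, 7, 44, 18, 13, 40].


MSE = 48/6 = 8
RMSE = √(48/6) = 2.8284

2.8284


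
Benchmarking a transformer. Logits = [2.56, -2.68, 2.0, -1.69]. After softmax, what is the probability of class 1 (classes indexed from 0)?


Exponentials: e^2.56=12.9358, e^-2.68=0.0686, e^2.0=7.3891, e^-1.69=0.1845
Sum = 20.578
Softmax = [0.6286, 0.0033, 0.3591, 0.009]
p[1] = 0.0686/20.578 = 0.0033

0.0033


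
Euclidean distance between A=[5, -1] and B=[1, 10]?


d = √((5-1)² + (-1-10)²)
  = √(16 + 121)
  = √137 = 11.7047

11.7047


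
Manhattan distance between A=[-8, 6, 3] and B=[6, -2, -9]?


d = |-8-6| + |6+ 2| + |3+ 9|
  = 14 + 8 + 12
  = 34

34


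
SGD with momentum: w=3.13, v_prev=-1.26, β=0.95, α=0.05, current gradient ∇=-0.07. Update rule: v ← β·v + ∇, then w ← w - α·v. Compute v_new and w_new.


v_new = 0.95·-1.26 - 0.07 = -1.197 - 0.07 = -1.267
w_new = 3.13 - 0.05·-1.267 = 3.13 + 0.06335 = 3.19335

v_new=-1.267, w_new=3.19335


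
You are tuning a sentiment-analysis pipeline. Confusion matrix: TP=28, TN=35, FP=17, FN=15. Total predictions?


Total = TP + TN + FP + FN
= 28 + 35 + 17 + 15
= 95
(Predicted positive: 45, predicted negative: 50)

95


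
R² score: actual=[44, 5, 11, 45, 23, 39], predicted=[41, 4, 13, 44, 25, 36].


ȳ = 27.8333
SS_res = Σ(y-ŷ)² = 28
SS_tot = Σ(y-ȳ)² = 1508.83
R² = 1 - SS_res/SS_tot = 1 - 0.0186 = 0.9814

0.9814


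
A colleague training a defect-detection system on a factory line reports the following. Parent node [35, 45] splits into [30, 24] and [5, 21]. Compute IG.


Parent = [35, 45], H_parent = 0.9887
H_left = 0.9911 (n=54), H_right = 0.7063 (n=26)
H_children = (54/80)·0.9911 + (26/80)·0.7063 = 0.8985
IG = 0.9887 - 0.8985 = 0.0902

0.0902


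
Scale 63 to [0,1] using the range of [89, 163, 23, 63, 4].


min=4, max=163
(63-4)/(163-4) = 59/159 = 0.3711

0.3711


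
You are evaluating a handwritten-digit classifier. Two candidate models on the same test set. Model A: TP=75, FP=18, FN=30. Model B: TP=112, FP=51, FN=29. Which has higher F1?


Model A: P=75/93=0.8065, R=75/105=0.7143, F1=2PR/(P+R)=2TP/(2TP+FP+FN)=150/198=0.7576
Model B: P=112/163=0.6871, R=112/141=0.7943, F1=2PR/(P+R)=2TP/(2TP+FP+FN)=224/304=0.7368
0.7576 > 0.7368 → Model A

Model A


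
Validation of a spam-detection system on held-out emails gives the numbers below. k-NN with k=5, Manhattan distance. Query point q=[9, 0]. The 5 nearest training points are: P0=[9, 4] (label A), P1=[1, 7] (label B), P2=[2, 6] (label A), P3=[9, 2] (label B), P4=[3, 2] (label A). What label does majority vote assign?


d(q,P0) = 4  (label A)
d(q,P1) = 15  (label B)
d(q,P2) = 13  (label A)
d(q,P3) = 2  (label B)
d(q,P4) = 8  (label A)
Votes: A=3, B=2
Majority → A

A


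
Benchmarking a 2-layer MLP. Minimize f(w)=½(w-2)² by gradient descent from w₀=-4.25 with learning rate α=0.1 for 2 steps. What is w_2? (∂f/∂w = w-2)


step 1: grad = -4.25-2 = -6.25; w = -4.25 - 0.1·(-6.25) = -3.625
step 2: grad = -3.625-2 = -5.625; w = -3.625 - 0.1·(-5.625) = -3.0625

-3.0625


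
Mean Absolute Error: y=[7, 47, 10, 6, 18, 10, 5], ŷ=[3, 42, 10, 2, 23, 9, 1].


Absolute errors: |7-3|=4, |47-42|=5, |10-10|=0, |6-2|=4, |18-23|=5, |10-9|=1, |5-1|=4
Sum = 23
MAE = 23/7 = 23/7

23/7


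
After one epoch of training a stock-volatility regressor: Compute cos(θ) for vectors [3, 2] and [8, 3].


A·B = 3·8 + 2·3 = 30
‖A‖ = √13 = 3.6056, ‖B‖ = √73 = 8.544
cos = 30/(√13·√73) = 30/√949 = 0.9738

0.9738


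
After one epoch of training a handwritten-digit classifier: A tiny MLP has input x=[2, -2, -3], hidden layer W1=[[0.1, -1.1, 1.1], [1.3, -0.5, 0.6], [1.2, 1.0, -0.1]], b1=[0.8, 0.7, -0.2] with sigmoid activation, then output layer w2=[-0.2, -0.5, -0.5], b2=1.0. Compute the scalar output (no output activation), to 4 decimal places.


z1[0] = (0.1)·(2) + (-1.1)·(-2) + (1.1)·(-3) + 0.8 = -0.1
z1[1] = (1.3)·(2) + (-0.5)·(-2) + (0.6)·(-3) + 0.7 = 2.5
z1[2] = (1.2)·(2) + (1.0)·(-2) + (-0.1)·(-3) - 0.2 = 0.5
h = sigmoid(z1) = [0.475, 0.9241, 0.6225]
output = (-0.2)·(0.475) + (-0.5)·(0.9241) + (-0.5)·(0.6225) + 1.0 = 0.1317

0.1317


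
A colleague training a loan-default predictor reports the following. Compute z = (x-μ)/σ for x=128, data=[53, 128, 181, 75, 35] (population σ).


μ = 94.4, σ = 53.3801
z = (128 - 94.4)/53.3801 = 0.6294

0.6294


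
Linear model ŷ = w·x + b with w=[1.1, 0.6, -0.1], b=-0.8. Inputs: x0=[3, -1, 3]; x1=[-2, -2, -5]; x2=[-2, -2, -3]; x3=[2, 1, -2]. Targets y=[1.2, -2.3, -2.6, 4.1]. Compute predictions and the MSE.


ŷ0 = (1.1)·(3) + (0.6)·(-1) + (-0.1)·(3) - 0.8 = 1.6
ŷ1 = (1.1)·(-2) + (0.6)·(-2) + (-0.1)·(-5) - 0.8 = -3.7
ŷ2 = (1.1)·(-2) + (0.6)·(-2) + (-0.1)·(-3) - 0.8 = -3.9
ŷ3 = (1.1)·(2) + (0.6)·(1) + (-0.1)·(-2) - 0.8 = 2.2
errors² = [0.16, 1.96, 1.69, 3.61]
MSE = 7.4200/4 = 1.855

1.855


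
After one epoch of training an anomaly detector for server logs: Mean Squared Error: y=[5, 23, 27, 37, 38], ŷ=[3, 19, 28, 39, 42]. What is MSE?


Squared errors: (5-3)²=4, (23-19)²=16, (27-28)²=1, (37-39)²=4, (38-42)²=16
Sum = 41
MSE = 41/5 = 41/5

41/5


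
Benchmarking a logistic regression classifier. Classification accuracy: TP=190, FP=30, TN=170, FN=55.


Accuracy = (TP+TN)/(TP+TN+FP+FN)
= (190+170)/(445)
= 360/445 = 80.9%

80.9%


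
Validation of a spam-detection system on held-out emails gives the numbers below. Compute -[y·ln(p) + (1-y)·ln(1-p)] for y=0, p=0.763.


BCE = -[y·ln(p) + (1-y)·ln(1-p)]
= -0 - 1·ln(1-0.763)
= -ln(0.237) = 1.4397

1.4397


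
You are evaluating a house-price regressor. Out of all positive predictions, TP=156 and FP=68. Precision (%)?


Precision = TP/(TP+FP)
= 156/(156+68)
= 156/224 = 69.64%

69.64%


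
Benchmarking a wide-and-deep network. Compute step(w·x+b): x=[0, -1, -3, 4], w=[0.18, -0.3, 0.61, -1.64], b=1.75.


z = (0)·(0.18) + (-1)·(-0.3) + (-3)·(0.61) + (4)·(-1.64) + 1.75
  = -6.34
step(z) = 0 (z<0)

0


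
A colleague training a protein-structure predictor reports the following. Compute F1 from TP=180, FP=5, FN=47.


Precision = 180/185 = 0.973
Recall = 180/227 = 0.793
F1 = 2·P·R/(P+R) = 2·TP/(2·TP+FP+FN) = 360/(360+5+47) = 360/412 = 0.8738

0.8738


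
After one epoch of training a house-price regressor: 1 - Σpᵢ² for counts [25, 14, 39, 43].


Probabilities: [25/121, 14/121, 39/121, 43/121] ≈ [0.2066, 0.1157, 0.3223, 0.3554]
Σpᵢ² = (625 + 196 + 1521 + 1849)/121² = 4191/14641
Gini = 1 - Σpᵢ² = 1 - 4191/14641 = 0.7137

0.7137


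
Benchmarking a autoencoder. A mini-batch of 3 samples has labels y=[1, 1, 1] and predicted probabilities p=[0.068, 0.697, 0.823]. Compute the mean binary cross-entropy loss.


L[0] = -ln(0.068) = 2.6882
L[1] = -ln(0.697) = 0.361
L[2] = -ln(0.823) = 0.1948
mean = (2.6882 + 0.361 + 0.1948)/3 = 1.0813

1.0813


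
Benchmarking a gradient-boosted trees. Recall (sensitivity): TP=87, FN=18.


Recall = TP/(TP+FN)
= 87/(87+18)
= 87/105 = 82.86%

82.86%


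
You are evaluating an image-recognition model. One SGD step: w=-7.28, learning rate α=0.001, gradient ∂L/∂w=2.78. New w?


w_new = w - α·∇
= -7.28 - 0.001·2.78
= -7.28 - 0.00278
= -7.28278

-7.28278


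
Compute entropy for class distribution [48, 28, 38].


Probabilities: [48/114, 28/114, 38/114] ≈ [0.4211, 0.2456, 0.3333]
H = -((48/114)·log₂(48/114) + (28/114)·log₂(28/114) + (38/114)·log₂(38/114))
  = 1.5513 bits

1.5513 bits


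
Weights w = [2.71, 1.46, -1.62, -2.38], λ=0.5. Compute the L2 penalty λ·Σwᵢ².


‖w‖₂² = (2.71)² + (1.46)² + (-1.62)² + (-2.38)²
     = 7.3441 + 2.1316 + 2.6244 + 5.6644
     = 17.7645
λ·‖w‖₂² = 0.5·17.7645 = 8.88225

8.88225


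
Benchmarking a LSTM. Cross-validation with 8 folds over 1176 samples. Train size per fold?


Fold size = 1176/8 = 147
Training per fold = 1176 - 147 = 1029

1029


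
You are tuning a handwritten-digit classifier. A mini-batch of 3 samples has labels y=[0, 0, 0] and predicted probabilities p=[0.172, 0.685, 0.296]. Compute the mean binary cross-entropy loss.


L[0] = -ln(1-0.172) = -ln(0.828) = 0.1887
L[1] = -ln(1-0.685) = -ln(0.315) = 1.1552
L[2] = -ln(1-0.296) = -ln(0.704) = 0.351
mean = (0.1887 + 1.1552 + 0.351)/3 = 0.565

0.565


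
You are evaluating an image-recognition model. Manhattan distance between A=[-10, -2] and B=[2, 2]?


d = |-10-2| + |-2-2|
  = 12 + 4
  = 16

16


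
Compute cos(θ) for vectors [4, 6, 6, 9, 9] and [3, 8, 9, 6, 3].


A·B = 4·3 + 6·8 + 6·9 + 9·6 + 9·3 = 195
‖A‖ = √250 = 15.8114, ‖B‖ = √199 = 14.1067
cos = 195/(√250·√199) = 195/√49750 = 0.8743

0.8743


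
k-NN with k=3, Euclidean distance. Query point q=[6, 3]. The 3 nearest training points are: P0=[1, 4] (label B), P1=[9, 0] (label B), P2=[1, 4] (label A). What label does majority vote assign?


d(q,P0) = 5.099  (label B)
d(q,P1) = 4.2426  (label B)
d(q,P2) = 5.099  (label A)
Votes: A=1, B=2
Majority → B

B


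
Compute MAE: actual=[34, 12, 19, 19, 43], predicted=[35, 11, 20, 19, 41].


Absolute errors: |34-35|=1, |12-11|=1, |19-20|=1, |19-19|=0, |43-41|=2
Sum = 5
MAE = 5/5 = 1

1


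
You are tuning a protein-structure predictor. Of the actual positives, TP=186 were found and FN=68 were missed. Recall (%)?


Recall = TP/(TP+FN)
= 186/(186+68)
= 186/254 = 73.23%

73.23%


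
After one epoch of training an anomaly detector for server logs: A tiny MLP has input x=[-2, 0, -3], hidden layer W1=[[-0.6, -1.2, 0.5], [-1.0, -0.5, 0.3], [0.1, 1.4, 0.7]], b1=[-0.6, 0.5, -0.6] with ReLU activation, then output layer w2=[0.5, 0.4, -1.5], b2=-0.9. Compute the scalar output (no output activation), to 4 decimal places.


z1[0] = (-0.6)·(-2) + (-1.2)·(0) + (0.5)·(-3) - 0.6 = -0.9
z1[1] = (-1.0)·(-2) + (-0.5)·(0) + (0.3)·(-3) + 0.5 = 1.6
z1[2] = (0.1)·(-2) + (1.4)·(0) + (0.7)·(-3) - 0.6 = -2.9
h = ReLU(z1) = [0.0, 1.6, 0.0]
output = (0.5)·(0.0) + (0.4)·(1.6) + (-1.5)·(0.0) - 0.9 = -0.26

-0.26


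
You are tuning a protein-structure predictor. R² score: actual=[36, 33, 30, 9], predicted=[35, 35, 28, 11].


ȳ = 27
SS_res = Σ(y-ŷ)² = 13
SS_tot = Σ(y-ȳ)² = 450
R² = 1 - SS_res/SS_tot = 1 - 0.0289 = 0.9711

0.9711


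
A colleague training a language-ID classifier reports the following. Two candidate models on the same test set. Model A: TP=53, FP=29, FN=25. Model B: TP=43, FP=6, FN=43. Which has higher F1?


Model A: P=53/82=0.6463, R=53/78=0.6795, F1=2PR/(P+R)=2TP/(2TP+FP+FN)=106/160=0.6625
Model B: P=43/49=0.8776, R=43/86=0.5, F1=2PR/(P+R)=2TP/(2TP+FP+FN)=86/135=0.637
0.6625 > 0.637 → Model A

Model A


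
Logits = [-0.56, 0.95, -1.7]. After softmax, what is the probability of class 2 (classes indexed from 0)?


Exponentials: e^-0.56=0.5712, e^0.95=2.5857, e^-1.7=0.1827
Sum = 3.3396
Softmax = [0.171, 0.7743, 0.0547]
p[2] = 0.1827/3.3396 = 0.0547

0.0547


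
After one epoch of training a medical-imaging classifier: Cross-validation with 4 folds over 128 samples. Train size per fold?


Fold size = 128/4 = 32
Training per fold = 128 - 32 = 96

96


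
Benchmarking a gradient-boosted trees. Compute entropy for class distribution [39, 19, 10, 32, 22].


Probabilities: [39/122, 19/122, 10/122, 32/122, 22/122] ≈ [0.3197, 0.1557, 0.082, 0.2623, 0.1803]
H = -((39/122)·log₂(39/122) + (19/122)·log₂(19/122) + (10/122)·log₂(10/122) + (32/122)·log₂(32/122) + (22/122)·log₂(22/122))
  = 2.1917 bits

2.1917 bits


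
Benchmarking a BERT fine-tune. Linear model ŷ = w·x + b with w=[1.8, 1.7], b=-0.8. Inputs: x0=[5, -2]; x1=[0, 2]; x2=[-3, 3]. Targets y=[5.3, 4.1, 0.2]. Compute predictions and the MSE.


ŷ0 = (1.8)·(5) + (1.7)·(-2) - 0.8 = 4.8
ŷ1 = (1.8)·(0) + (1.7)·(2) - 0.8 = 2.6
ŷ2 = (1.8)·(-3) + (1.7)·(3) - 0.8 = -1.1
errors² = [0.25, 2.25, 1.69]
MSE = 4.1900/3 = 1.3967

1.3967


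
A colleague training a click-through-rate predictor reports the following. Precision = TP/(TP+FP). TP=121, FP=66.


Precision = TP/(TP+FP)
= 121/(121+66)
= 121/187 = 64.71%

64.71%


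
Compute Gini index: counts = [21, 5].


Probabilities: [21/26, 5/26] ≈ [0.8077, 0.1923]
Σpᵢ² = (441 + 25)/26² = 466/676
Gini = 1 - Σpᵢ² = 1 - 466/676 = 0.3107

0.3107


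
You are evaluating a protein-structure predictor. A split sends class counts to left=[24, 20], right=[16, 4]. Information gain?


Parent = [40, 24], H_parent = 0.9544
H_left = 0.994 (n=44), H_right = 0.7219 (n=20)
H_children = (44/64)·0.994 + (20/64)·0.7219 = 0.909
IG = 0.9544 - 0.909 = 0.0454

0.0454


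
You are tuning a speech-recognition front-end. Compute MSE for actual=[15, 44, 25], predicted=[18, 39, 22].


Squared errors: (15-18)²=9, (44-39)²=25, (25-22)²=9
Sum = 43
MSE = 43/3 = 43/3

43/3


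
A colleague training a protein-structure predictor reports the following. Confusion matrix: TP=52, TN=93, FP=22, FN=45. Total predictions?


Total = TP + TN + FP + FN
= 52 + 93 + 22 + 45
= 212
(Predicted positive: 74, predicted negative: 138)

212


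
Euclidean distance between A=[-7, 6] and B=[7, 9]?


d = √((-7-7)² + (6-9)²)
  = √(196 + 9)
  = √205 = 14.3178

14.3178


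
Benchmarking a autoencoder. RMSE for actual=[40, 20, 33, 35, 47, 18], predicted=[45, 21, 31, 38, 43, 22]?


MSE = 71/6 = 11.8333
RMSE = √(71/6) = 3.44

3.44


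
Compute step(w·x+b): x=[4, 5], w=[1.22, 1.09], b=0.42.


z = (4)·(1.22) + (5)·(1.09) + 0.42
  = 10.75
step(z) = 1 (z≥0)

1


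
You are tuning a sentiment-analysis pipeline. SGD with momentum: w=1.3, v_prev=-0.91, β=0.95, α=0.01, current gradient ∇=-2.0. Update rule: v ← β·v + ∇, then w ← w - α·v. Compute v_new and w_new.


v_new = 0.95·-0.91 - 2.0 = -0.8645 - 2.0 = -2.8645
w_new = 1.3 - 0.01·-2.8645 = 1.3 + 0.028645 = 1.328645

v_new=-2.8645, w_new=1.328645


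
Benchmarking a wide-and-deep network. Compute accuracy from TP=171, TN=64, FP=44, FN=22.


Accuracy = (TP+TN)/(TP+TN+FP+FN)
= (171+64)/(301)
= 235/301 = 78.07%

78.07%


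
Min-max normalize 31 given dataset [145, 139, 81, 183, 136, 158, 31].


min=31, max=183
(31-31)/(183-31) = 0/152 = 0.0

0.0


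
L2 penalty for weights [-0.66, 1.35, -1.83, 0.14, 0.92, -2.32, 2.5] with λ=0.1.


‖w‖₂² = (-0.66)² + (1.35)² + (-1.83)² + (0.14)² + (0.92)² + (-2.32)² + (2.5)²
     = 0.4356 + 1.8225 + 3.3489 + 0.0196 + 0.8464 + 5.3824 + 6.25
     = 18.1054
λ·‖w‖₂² = 0.1·18.1054 = 1.81054

1.81054


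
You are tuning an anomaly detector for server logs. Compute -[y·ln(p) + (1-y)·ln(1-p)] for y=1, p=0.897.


BCE = -[y·ln(p) + (1-y)·ln(1-p)]
= -1·ln(0.897) - 0
= -ln(0.897) = 0.1087

0.1087


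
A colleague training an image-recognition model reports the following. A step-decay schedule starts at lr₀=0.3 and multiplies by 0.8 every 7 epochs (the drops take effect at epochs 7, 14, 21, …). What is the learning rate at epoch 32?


n_drops = ⌊32/7⌋ = 4
lr = 0.3·0.8^4 = 0.3·0.4096 = 0.12288

0.12288


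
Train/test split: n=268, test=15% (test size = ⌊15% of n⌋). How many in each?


Test = ⌊268·15/100⌋ = 40
Train = 268 - 40 = 228

Train: 228, Test: 40


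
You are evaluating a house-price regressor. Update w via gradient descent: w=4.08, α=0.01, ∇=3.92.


w_new = w - α·∇
= 4.08 - 0.01·3.92
= 4.08 - 0.0392
= 4.0408

4.0408


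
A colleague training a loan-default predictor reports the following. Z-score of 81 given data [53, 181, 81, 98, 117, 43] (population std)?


μ = 95.5, σ = 45.7375
z = (81 - 95.5)/45.7375 = -0.317

-0.317


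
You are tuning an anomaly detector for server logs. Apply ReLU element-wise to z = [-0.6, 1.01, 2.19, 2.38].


ReLU(-0.6) = max(0, -0.6) = 0.0
ReLU(1.01) = max(0, 1.01) = 1.01
ReLU(2.19) = max(0, 2.19) = 2.19
ReLU(2.38) = max(0, 2.38) = 2.38
result = [0.0, 1.01, 2.19, 2.38]

[0.0, 1.01, 2.19, 2.38]


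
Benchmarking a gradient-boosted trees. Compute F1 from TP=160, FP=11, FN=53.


Precision = 160/171 = 0.9357
Recall = 160/213 = 0.7512
F1 = 2·P·R/(P+R) = 2·TP/(2·TP+FP+FN) = 320/(320+11+53) = 320/384 = 0.8333

0.8333


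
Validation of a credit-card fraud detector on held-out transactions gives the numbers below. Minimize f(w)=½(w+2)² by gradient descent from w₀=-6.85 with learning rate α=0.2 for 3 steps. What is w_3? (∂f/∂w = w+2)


step 1: grad = -6.85+2 = -4.85; w = -6.85 - 0.2·(-4.85) = -5.88
step 2: grad = -5.88+2 = -3.88; w = -5.88 - 0.2·(-3.88) = -5.104
step 3: grad = -5.104+2 = -3.104; w = -5.104 - 0.2·(-3.104) = -4.4832

-4.4832


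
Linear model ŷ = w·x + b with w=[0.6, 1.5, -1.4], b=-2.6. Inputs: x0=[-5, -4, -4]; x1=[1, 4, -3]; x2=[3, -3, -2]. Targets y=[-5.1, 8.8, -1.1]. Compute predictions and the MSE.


ŷ0 = (0.6)·(-5) + (1.5)·(-4) + (-1.4)·(-4) - 2.6 = -6.0
ŷ1 = (0.6)·(1) + (1.5)·(4) + (-1.4)·(-3) - 2.6 = 8.2
ŷ2 = (0.6)·(3) + (1.5)·(-3) + (-1.4)·(-2) - 2.6 = -2.5
errors² = [0.81, 0.36, 1.96]
MSE = 3.1300/3 = 1.0433

1.0433


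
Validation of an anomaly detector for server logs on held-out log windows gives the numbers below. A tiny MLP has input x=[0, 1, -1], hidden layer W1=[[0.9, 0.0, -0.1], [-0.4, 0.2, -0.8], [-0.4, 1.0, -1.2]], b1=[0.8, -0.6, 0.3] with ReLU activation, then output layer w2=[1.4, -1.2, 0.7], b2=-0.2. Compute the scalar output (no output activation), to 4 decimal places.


z1[0] = (0.9)·(0) + (0.0)·(1) + (-0.1)·(-1) + 0.8 = 0.9
z1[1] = (-0.4)·(0) + (0.2)·(1) + (-0.8)·(-1) - 0.6 = 0.4
z1[2] = (-0.4)·(0) + (1.0)·(1) + (-1.2)·(-1) + 0.3 = 2.5
h = ReLU(z1) = [0.9, 0.4, 2.5]
output = (1.4)·(0.9) + (-1.2)·(0.4) + (0.7)·(2.5) - 0.2 = 2.33

2.33


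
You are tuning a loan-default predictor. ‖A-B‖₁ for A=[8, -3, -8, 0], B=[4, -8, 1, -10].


d = |8-4| + |-3+ 8| + |-8-1| + |0+ 10|
  = 4 + 5 + 9 + 10
  = 28

28


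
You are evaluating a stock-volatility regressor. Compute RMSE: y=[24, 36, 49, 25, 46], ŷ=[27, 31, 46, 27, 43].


MSE = 56/5 = 11.2
RMSE = √(56/5) = 3.3466

3.3466


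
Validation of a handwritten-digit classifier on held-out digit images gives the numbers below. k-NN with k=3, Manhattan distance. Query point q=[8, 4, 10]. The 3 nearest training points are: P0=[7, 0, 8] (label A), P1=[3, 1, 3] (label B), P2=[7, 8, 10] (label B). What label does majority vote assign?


d(q,P0) = 7  (label A)
d(q,P1) = 15  (label B)
d(q,P2) = 5  (label B)
Votes: A=1, B=2
Majority → B

B


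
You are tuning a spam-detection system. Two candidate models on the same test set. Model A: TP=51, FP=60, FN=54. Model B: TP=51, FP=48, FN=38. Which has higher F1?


Model A: P=51/111=0.4595, R=51/105=0.4857, F1=2PR/(P+R)=2TP/(2TP+FP+FN)=102/216=0.4722
Model B: P=51/99=0.5152, R=51/89=0.573, F1=2PR/(P+R)=2TP/(2TP+FP+FN)=102/188=0.5426
0.4722 < 0.5426 → Model B

Model B


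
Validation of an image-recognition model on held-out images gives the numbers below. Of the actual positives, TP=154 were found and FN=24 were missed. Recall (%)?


Recall = TP/(TP+FN)
= 154/(154+24)
= 154/178 = 86.52%

86.52%


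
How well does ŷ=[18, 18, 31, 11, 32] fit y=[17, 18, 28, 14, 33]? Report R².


ȳ = 22
SS_res = Σ(y-ŷ)² = 20
SS_tot = Σ(y-ȳ)² = 262
R² = 1 - SS_res/SS_tot = 1 - 0.0763 = 0.9237

0.9237


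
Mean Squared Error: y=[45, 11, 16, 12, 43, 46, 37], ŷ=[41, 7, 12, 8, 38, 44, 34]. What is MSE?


Squared errors: (45-41)²=16, (11-7)²=16, (16-12)²=16, (12-8)²=16, (43-38)²=25, (46-44)²=4, (37-34)²=9
Sum = 102
MSE = 102/7 = 102/7

102/7


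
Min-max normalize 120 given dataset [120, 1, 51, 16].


min=1, max=120
(120-1)/(120-1) = 119/119 = 1.0

1.0


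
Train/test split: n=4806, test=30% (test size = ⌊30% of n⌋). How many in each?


Test = ⌊4806·30/100⌋ = 1441
Train = 4806 - 1441 = 3365

Train: 3365, Test: 1441


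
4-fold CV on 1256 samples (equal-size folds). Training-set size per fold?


Fold size = 1256/4 = 314
Training per fold = 1256 - 314 = 942

942


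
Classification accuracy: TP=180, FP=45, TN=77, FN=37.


Accuracy = (TP+TN)/(TP+TN+FP+FN)
= (180+77)/(339)
= 257/339 = 75.81%

75.81%


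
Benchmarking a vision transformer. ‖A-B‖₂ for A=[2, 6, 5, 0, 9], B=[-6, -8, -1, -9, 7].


d = √((2+ 6)² + (6+ 8)² + (5+ 1)² + (0+ 9)² + (9-7)²)
  = √(64 + 196 + 36 + 81 + 4)
  = √381 = 19.5192

19.5192


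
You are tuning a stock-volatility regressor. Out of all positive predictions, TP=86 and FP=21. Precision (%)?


Precision = TP/(TP+FP)
= 86/(86+21)
= 86/107 = 80.37%

80.37%


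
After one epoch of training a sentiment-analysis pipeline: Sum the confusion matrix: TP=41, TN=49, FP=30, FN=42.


Total = TP + TN + FP + FN
= 41 + 49 + 30 + 42
= 162
(Predicted positive: 71, predicted negative: 91)

162


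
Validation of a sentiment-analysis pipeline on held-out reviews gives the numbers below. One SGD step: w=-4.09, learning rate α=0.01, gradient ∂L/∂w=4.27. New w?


w_new = w - α·∇
= -4.09 - 0.01·4.27
= -4.09 - 0.0427
= -4.1327

-4.1327


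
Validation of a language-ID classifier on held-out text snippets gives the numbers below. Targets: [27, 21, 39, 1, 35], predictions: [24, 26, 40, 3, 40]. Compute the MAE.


Absolute errors: |27-24|=3, |21-26|=5, |39-40|=1, |1-3|=2, |35-40|=5
Sum = 16
MAE = 16/5 = 16/5

16/5


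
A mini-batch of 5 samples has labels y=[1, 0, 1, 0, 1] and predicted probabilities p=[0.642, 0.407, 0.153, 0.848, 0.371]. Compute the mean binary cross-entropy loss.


L[0] = -ln(0.642) = 0.4432
L[1] = -ln(1-0.407) = -ln(0.593) = 0.5226
L[2] = -ln(0.153) = 1.8773
L[3] = -ln(1-0.848) = -ln(0.152) = 1.8839
L[4] = -ln(0.371) = 0.9916
mean = (0.4432 + 0.5226 + 1.8773 + 1.8839 + 0.9916)/5 = 1.1437

1.1437


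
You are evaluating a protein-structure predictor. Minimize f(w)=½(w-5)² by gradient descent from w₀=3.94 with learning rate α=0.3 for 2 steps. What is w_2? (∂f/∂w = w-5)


step 1: grad = 3.94-5 = -1.06; w = 3.94 - 0.3·(-1.06) = 4.258
step 2: grad = 4.258-5 = -0.742; w = 4.258 - 0.3·(-0.742) = 4.4806

4.4806


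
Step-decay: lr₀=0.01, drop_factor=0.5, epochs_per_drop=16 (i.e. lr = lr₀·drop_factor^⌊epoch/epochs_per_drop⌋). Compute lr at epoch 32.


n_drops = ⌊32/16⌋ = 2
lr = 0.01·0.5^2 = 0.01·0.25 = 0.0025

0.0025


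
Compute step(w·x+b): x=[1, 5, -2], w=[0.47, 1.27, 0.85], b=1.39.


z = (1)·(0.47) + (5)·(1.27) + (-2)·(0.85) + 1.39
  = 6.51
step(z) = 1 (z≥0)

1


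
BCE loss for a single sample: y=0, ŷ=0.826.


BCE = -[y·ln(p) + (1-y)·ln(1-p)]
= -0 - 1·ln(1-0.826)
= -ln(0.174) = 1.7487

1.7487


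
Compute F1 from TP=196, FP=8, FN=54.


Precision = 196/204 = 0.9608
Recall = 196/250 = 0.784
F1 = 2·P·R/(P+R) = 2·TP/(2·TP+FP+FN) = 392/(392+8+54) = 392/454 = 0.8634

0.8634


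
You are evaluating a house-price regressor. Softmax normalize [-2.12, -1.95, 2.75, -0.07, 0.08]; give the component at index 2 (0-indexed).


Exponentials: e^-2.12=0.12, e^-1.95=0.1423, e^2.75=15.6426, e^-0.07=0.9324, e^0.08=1.0833
Sum = 17.9206
Softmax = [0.0067, 0.0079, 0.8729, 0.052, 0.0604]
p[2] = 15.6426/17.9206 = 0.8729

0.8729
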